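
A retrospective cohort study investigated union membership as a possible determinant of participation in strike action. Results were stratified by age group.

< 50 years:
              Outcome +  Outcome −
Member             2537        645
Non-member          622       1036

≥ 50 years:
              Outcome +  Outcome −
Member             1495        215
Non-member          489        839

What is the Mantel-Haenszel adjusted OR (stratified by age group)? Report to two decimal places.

8.14

OR_MH = Σ(aᵢdᵢ/nᵢ) / Σ(bᵢcᵢ/nᵢ), where nᵢ is the stratum total.
Stratum 1 (< 50 years): n = 4840; a·d/n = 2537·1036/4840 = 543.0438; b·c/n = 645·622/4840 = 82.8905
Stratum 2 (≥ 50 years): n = 3038; a·d/n = 1495·839/3038 = 412.8720; b·c/n = 215·489/3038 = 34.6066
OR_MH = (543.0438 + 412.8720) / (82.8905 + 34.6066) = 955.9158 / 117.4971 = 8.13565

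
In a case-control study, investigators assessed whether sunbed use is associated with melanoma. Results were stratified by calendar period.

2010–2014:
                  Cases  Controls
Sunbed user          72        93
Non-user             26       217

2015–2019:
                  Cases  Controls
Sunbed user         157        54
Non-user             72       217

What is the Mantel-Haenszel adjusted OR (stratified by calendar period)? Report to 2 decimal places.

7.77

OR_MH = Σ(aᵢdᵢ/nᵢ) / Σ(bᵢcᵢ/nᵢ), where nᵢ is the stratum total.
Stratum 1 (2010–2014): n = 408; a·d/n = 72·217/408 = 38.2941; b·c/n = 93·26/408 = 5.9265
Stratum 2 (2015–2019): n = 500; a·d/n = 157·217/500 = 68.1380; b·c/n = 54·72/500 = 7.7760
OR_MH = (38.2941 + 68.1380) / (5.9265 + 7.7760) = 106.4321 / 13.7025 = 7.76737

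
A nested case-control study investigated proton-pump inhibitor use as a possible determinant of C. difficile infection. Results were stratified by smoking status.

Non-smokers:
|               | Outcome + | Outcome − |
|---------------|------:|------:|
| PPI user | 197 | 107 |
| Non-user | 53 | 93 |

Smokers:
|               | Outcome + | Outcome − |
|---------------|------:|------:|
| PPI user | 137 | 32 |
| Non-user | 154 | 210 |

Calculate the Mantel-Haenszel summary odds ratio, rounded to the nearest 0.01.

4.33

OR_MH = Σ(aᵢdᵢ/nᵢ) / Σ(bᵢcᵢ/nᵢ), where nᵢ is the stratum total.
Stratum 1 (Non-smokers): n = 450; a·d/n = 197·93/450 = 40.7133; b·c/n = 107·53/450 = 12.6022
Stratum 2 (Smokers): n = 533; a·d/n = 137·210/533 = 53.9775; b·c/n = 32·154/533 = 9.2458
OR_MH = (40.7133 + 53.9775) / (12.6022 + 9.2458) = 94.6908 / 21.8480 = 4.33407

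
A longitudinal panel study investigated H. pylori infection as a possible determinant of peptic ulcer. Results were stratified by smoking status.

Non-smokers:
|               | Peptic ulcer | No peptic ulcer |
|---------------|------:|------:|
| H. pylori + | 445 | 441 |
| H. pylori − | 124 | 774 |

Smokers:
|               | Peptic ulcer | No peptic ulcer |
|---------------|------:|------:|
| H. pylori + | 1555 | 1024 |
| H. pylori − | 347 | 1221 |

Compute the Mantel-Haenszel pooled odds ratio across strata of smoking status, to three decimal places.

OR_MH = Σ(aᵢdᵢ/nᵢ) / Σ(bᵢcᵢ/nᵢ), where nᵢ is the stratum total.
Stratum 1 (Non-smokers): n = 1784; a·d/n = 445·774/1784 = 193.0661; b·c/n = 441·124/1784 = 30.6525
Stratum 2 (Smokers): n = 4147; a·d/n = 1555·1221/4147 = 457.8382; b·c/n = 1024·347/4147 = 85.6831
OR_MH = (193.0661 + 457.8382) / (30.6525 + 85.6831) = 650.9043 / 116.3356 = 5.59506

5.595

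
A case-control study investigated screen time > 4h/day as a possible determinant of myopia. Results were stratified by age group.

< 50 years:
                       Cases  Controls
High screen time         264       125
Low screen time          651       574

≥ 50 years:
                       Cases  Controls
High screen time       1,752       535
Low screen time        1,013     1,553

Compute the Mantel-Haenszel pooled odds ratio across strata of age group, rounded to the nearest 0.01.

OR_MH = Σ(aᵢdᵢ/nᵢ) / Σ(bᵢcᵢ/nᵢ), where nᵢ is the stratum total.
Stratum 1 (< 50 years): n = 1614; a·d/n = 264·574/1614 = 93.8885; b·c/n = 125·651/1614 = 50.4182
Stratum 2 (≥ 50 years): n = 4853; a·d/n = 1752·1553/4853 = 560.6544; b·c/n = 535·1013/4853 = 111.6742
OR_MH = (93.8885 + 560.6544) / (50.4182 + 111.6742) = 654.5429 / 162.0924 = 4.03808

4.04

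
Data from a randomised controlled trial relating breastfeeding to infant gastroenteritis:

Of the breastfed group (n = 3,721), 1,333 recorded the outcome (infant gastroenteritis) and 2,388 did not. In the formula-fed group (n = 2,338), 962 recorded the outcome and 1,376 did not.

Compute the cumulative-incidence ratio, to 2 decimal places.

0.87

From the description: a = 1333, b = 2388, c = 962, d = 1376.
Risk in exposed = 1333/3721 = 0.35824; risk in unexposed = 962/2338 = 0.41146.
RR = 0.35824 / 0.41146 = 0.87064
The risk is 13% lower among the exposed than among the unexposed.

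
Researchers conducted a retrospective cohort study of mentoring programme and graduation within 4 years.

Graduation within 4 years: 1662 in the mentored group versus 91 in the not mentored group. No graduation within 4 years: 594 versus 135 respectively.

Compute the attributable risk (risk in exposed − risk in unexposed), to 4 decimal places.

0.3340

From the description: a = 1662, b = 594, c = 91, d = 135.
Risk in exposed = 1662/2256 = 0.736702; risk in unexposed = 91/226 = 0.402655.
Risk difference = 0.736702 − 0.402655 = 0.334047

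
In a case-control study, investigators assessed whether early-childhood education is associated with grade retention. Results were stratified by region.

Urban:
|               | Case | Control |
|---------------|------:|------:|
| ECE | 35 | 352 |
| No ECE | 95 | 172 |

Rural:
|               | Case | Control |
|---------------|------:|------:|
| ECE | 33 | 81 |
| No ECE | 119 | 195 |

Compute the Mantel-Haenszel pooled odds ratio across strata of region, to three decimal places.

OR_MH = Σ(aᵢdᵢ/nᵢ) / Σ(bᵢcᵢ/nᵢ), where nᵢ is the stratum total.
Stratum 1 (Urban): n = 654; a·d/n = 35·172/654 = 9.2049; b·c/n = 352·95/654 = 51.1315
Stratum 2 (Rural): n = 428; a·d/n = 33·195/428 = 15.0350; b·c/n = 81·119/428 = 22.5210
OR_MH = (9.2049 + 15.0350) / (51.1315 + 22.5210) = 24.2399 / 73.6525 = 0.32911

0.329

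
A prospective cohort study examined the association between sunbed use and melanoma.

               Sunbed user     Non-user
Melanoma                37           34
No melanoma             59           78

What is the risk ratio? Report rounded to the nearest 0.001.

Reading the table with exposure as columns: a = 37 (Sunbed user, case), b = 59 (Sunbed user, non-case), c = 34 (Non-user, case), d = 78.
Risk in exposed = 37/96 = 0.38542; risk in unexposed = 34/112 = 0.30357.
RR = 0.38542 / 0.30357 = 1.26961
The risk among the exposed is 1.27 times that among the unexposed.

1.270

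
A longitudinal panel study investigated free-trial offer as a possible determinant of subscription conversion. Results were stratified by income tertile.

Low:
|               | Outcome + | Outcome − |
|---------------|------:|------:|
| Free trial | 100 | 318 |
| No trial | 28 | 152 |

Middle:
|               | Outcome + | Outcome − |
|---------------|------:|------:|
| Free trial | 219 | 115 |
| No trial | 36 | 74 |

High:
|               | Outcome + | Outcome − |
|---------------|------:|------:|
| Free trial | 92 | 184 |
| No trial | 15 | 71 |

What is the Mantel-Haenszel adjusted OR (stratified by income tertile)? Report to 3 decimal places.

2.512

OR_MH = Σ(aᵢdᵢ/nᵢ) / Σ(bᵢcᵢ/nᵢ), where nᵢ is the stratum total.
Stratum 1 (Low): n = 598; a·d/n = 100·152/598 = 25.4181; b·c/n = 318·28/598 = 14.8896
Stratum 2 (Middle): n = 444; a·d/n = 219·74/444 = 36.5000; b·c/n = 115·36/444 = 9.3243
Stratum 3 (High): n = 362; a·d/n = 92·71/362 = 18.0442; b·c/n = 184·15/362 = 7.6243
OR_MH = (25.4181 + 36.5000 + 18.0442) / (14.8896 + 9.3243 + 7.6243) = 79.9623 / 31.8383 = 2.51151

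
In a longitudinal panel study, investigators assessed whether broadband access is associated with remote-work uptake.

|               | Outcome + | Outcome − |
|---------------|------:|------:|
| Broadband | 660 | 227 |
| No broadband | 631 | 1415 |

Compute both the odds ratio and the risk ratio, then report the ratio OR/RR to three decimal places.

2.702

Cells: a = 660, b = 227, c = 631, d = 1415.
OR = (660·1415)/(227·631) = 933900/143237 = 6.51996
Risk in exposed = 660/887 = 0.74408; risk in unexposed = 631/2046 = 0.30841; RR = 2.41266
OR/RR = 6.51996 / 2.41266 = 2.70239
The outcome is not rare, so the OR lies further from 1 than the RR.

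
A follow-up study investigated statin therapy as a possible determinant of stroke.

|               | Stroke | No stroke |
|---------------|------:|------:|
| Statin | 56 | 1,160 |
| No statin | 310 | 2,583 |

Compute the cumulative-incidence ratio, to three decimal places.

0.430

Cells: a = 56, b = 1160, c = 310, d = 2583.
Risk in exposed = 56/1216 = 0.04605; risk in unexposed = 310/2893 = 0.10716.
RR = 0.04605 / 0.10716 = 0.42978
The risk is 57% lower among the exposed than among the unexposed.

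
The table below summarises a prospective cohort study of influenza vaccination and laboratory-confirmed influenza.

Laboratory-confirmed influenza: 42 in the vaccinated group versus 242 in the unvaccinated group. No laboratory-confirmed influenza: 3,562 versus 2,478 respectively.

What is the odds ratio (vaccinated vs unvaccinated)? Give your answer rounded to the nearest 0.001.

From the description: a = 42, b = 3562, c = 242, d = 2478.
OR = (a·d)/(b·c) = (42 × 2478) / (3562 × 242) = 104076 / 862004 = 0.12074
Exposure is associated with lower odds of laboratory-confirmed influenza (OR = 0.12 < 1).

0.121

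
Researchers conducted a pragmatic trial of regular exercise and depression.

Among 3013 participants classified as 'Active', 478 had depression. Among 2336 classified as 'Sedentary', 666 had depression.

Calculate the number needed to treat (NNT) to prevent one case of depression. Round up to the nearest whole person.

8

Risk in treated group = 478/3013 = 0.15865; risk in control = 666/2336 = 0.28510.
Absolute risk reduction = 0.28510 − 0.15865 = 0.12646
NNT = 1 / ARR = 1 / 0.12646 = 7.908 → round up → 8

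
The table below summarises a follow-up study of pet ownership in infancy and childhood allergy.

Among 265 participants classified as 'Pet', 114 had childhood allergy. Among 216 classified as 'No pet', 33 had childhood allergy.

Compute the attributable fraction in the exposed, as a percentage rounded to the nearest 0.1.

64.5

From the description: a = 114, b = 151, c = 33, d = 183.
Risk in exposed = 114/265 = 0.43019; risk in unexposed = 33/216 = 0.15278.
RR = 0.43019/0.15278 = 2.81578
AR% = (RR − 1)/RR × 100 = (2.81578 − 1)/2.81578 × 100 = 64.4859%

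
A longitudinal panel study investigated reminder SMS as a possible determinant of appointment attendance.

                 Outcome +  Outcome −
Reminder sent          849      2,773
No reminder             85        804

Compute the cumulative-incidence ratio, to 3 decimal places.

2.452

Cells: a = 849, b = 2773, c = 85, d = 804.
Risk in exposed = 849/3622 = 0.23440; risk in unexposed = 85/889 = 0.09561.
RR = 0.23440 / 0.09561 = 2.45156
The risk among the exposed is 2.45 times that among the unexposed.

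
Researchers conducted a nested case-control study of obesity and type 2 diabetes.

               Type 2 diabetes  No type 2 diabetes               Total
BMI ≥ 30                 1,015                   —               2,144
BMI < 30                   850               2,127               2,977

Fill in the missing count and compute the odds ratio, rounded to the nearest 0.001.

2.250

The missing cell is in the exposed row: 2144 − 1015 = 1129.
So a = 1015, b = 1129, c = 850, d = 2127.
OR = (a·d)/(b·c) = (1015 × 2127) / (1129 × 850) = 2158905 / 959650 = 2.24968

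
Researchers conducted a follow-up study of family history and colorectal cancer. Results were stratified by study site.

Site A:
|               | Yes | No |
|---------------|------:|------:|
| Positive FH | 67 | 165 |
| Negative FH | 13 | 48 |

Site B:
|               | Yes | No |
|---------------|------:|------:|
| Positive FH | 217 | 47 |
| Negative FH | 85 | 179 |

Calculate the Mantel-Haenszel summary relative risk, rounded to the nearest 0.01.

RR_MH = Σ(aᵢ·n₀ᵢ/nᵢ) / Σ(cᵢ·n₁ᵢ/nᵢ), with n₁ᵢ = aᵢ+bᵢ (exposed), n₀ᵢ = cᵢ+dᵢ (unexposed), nᵢ = n₁ᵢ+n₀ᵢ.
Stratum 1 (Site A): n₁ = 232, n₀ = 61, n = 293; a·n₀/n = 67·61/293 = 13.9488; c·n₁/n = 13·232/293 = 10.2935
Stratum 2 (Site B): n₁ = 264, n₀ = 264, n = 528; a·n₀/n = 217·264/528 = 108.5000; c·n₁/n = 85·264/528 = 42.5000
RR_MH = (13.9488 + 108.5000) / (10.2935 + 42.5000) = 122.4488 / 52.7935 = 2.31939

2.32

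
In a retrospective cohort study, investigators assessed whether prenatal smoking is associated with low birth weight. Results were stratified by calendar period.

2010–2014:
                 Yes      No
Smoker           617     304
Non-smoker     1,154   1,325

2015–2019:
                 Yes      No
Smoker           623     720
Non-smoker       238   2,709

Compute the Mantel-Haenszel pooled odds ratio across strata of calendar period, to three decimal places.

OR_MH = Σ(aᵢdᵢ/nᵢ) / Σ(bᵢcᵢ/nᵢ), where nᵢ is the stratum total.
Stratum 1 (2010–2014): n = 3400; a·d/n = 617·1325/3400 = 240.4485; b·c/n = 304·1154/3400 = 103.1812
Stratum 2 (2015–2019): n = 4290; a·d/n = 623·2709/4290 = 393.4049; b·c/n = 720·238/4290 = 39.9441
OR_MH = (240.4485 + 393.4049) / (103.1812 + 39.9441) = 633.8534 / 143.1252 = 4.42866

4.429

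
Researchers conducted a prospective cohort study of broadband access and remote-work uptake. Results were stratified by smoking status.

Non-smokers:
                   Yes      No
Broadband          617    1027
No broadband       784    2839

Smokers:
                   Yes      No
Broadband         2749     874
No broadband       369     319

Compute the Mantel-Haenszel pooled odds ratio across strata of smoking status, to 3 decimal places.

OR_MH = Σ(aᵢdᵢ/nᵢ) / Σ(bᵢcᵢ/nᵢ), where nᵢ is the stratum total.
Stratum 1 (Non-smokers): n = 5267; a·d/n = 617·2839/5267 = 332.5732; b·c/n = 1027·784/5267 = 152.8703
Stratum 2 (Smokers): n = 4311; a·d/n = 2749·319/4311 = 203.4171; b·c/n = 874·369/4311 = 74.8100
OR_MH = (332.5732 + 203.4171) / (152.8703 + 74.8100) = 535.9903 / 227.6803 = 2.35413

2.354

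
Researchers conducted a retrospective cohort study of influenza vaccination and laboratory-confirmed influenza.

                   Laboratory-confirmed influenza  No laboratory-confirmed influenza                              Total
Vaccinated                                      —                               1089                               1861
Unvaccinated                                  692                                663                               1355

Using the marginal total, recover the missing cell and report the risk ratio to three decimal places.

0.812

The missing cell is in the exposed row: 1861 − 1089 = 772.
So a = 772, b = 1089, c = 692, d = 663.
RR = [a/(a+b)] / [c/(c+d)] = (772/1861) / (692/1355) = 0.41483/0.51070 = 0.81228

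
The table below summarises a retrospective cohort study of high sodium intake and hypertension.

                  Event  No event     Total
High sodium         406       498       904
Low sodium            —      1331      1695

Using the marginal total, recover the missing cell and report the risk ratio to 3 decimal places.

2.091

The missing cell is in the unexposed row: 1695 − 1331 = 364.
So a = 406, b = 498, c = 364, d = 1331.
RR = [a/(a+b)] / [c/(c+d)] = (406/904) / (364/1695) = 0.44912/0.21475 = 2.09135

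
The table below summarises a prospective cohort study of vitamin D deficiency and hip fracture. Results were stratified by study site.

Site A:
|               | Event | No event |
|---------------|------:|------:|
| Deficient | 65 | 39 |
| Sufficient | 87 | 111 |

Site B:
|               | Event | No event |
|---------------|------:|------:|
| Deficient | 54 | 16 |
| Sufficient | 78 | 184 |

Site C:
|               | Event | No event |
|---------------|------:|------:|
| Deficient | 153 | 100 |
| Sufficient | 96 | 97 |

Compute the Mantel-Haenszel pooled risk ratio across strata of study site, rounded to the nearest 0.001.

1.501

RR_MH = Σ(aᵢ·n₀ᵢ/nᵢ) / Σ(cᵢ·n₁ᵢ/nᵢ), with n₁ᵢ = aᵢ+bᵢ (exposed), n₀ᵢ = cᵢ+dᵢ (unexposed), nᵢ = n₁ᵢ+n₀ᵢ.
Stratum 1 (Site A): n₁ = 104, n₀ = 198, n = 302; a·n₀/n = 65·198/302 = 42.6159; c·n₁/n = 87·104/302 = 29.9603
Stratum 2 (Site B): n₁ = 70, n₀ = 262, n = 332; a·n₀/n = 54·262/332 = 42.6145; c·n₁/n = 78·70/332 = 16.4458
Stratum 3 (Site C): n₁ = 253, n₀ = 193, n = 446; a·n₀/n = 153·193/446 = 66.2085; c·n₁/n = 96·253/446 = 54.4574
RR_MH = (42.6159 + 42.6145 + 66.2085) / (29.9603 + 16.4458 + 54.4574) = 151.4389 / 100.8634 = 1.50142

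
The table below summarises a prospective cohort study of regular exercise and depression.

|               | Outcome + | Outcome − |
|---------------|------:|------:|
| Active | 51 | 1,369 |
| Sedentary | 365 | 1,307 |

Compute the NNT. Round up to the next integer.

Risk in treated group = 51/1420 = 0.03592; risk in control = 365/1672 = 0.21830.
Absolute risk reduction = 0.21830 − 0.03592 = 0.18239
NNT = 1 / ARR = 1 / 0.18239 = 5.483 → round up → 6

6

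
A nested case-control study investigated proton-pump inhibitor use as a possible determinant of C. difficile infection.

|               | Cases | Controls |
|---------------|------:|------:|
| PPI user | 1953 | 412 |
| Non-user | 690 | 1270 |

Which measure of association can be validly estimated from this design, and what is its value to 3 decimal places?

Cells: a = 1953, b = 412, c = 690, d = 1270.
This is a nested case-control study: participants were sampled on outcome status, so risks in the source population cannot be estimated directly — relative risk is not valid here. The odds ratio is the appropriate measure.
OR = (a·d)/(b·c) = (1953 × 1270) / (412 × 690) = 2480310 / 284280 = 8.72488

8.725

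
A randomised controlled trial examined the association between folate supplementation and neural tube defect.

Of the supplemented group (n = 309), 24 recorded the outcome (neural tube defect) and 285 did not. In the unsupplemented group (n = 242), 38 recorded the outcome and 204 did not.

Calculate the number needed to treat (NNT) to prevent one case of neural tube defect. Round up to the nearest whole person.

13

Risk in treated group = 24/309 = 0.07767; risk in control = 38/242 = 0.15702.
Absolute risk reduction = 0.15702 − 0.07767 = 0.07935
NNT = 1 / ARR = 1 / 0.07935 = 12.602 → round up → 13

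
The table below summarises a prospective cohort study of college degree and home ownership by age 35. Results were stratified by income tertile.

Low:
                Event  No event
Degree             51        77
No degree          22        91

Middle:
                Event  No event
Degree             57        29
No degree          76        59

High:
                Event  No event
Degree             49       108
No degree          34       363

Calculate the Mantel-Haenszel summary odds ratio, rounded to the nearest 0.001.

OR_MH = Σ(aᵢdᵢ/nᵢ) / Σ(bᵢcᵢ/nᵢ), where nᵢ is the stratum total.
Stratum 1 (Low): n = 241; a·d/n = 51·91/241 = 19.2573; b·c/n = 77·22/241 = 7.0290
Stratum 2 (Middle): n = 221; a·d/n = 57·59/221 = 15.2172; b·c/n = 29·76/221 = 9.9729
Stratum 3 (High): n = 554; a·d/n = 49·363/554 = 32.1065; b·c/n = 108·34/554 = 6.6282
OR_MH = (19.2573 + 15.2172 + 32.1065) / (7.0290 + 9.9729 + 6.6282) = 66.5810 / 23.6301 = 2.81764

2.818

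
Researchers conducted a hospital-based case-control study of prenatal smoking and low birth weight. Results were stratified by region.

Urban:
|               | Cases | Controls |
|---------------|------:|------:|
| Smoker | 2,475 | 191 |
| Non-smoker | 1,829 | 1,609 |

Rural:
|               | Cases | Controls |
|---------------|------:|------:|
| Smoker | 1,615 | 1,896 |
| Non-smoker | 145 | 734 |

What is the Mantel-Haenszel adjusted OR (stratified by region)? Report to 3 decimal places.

OR_MH = Σ(aᵢdᵢ/nᵢ) / Σ(bᵢcᵢ/nᵢ), where nᵢ is the stratum total.
Stratum 1 (Urban): n = 6104; a·d/n = 2475·1609/6104 = 652.4042; b·c/n = 191·1829/6104 = 57.2312
Stratum 2 (Rural): n = 4390; a·d/n = 1615·734/4390 = 270.0251; b·c/n = 1896·145/4390 = 62.6241
OR_MH = (652.4042 + 270.0251) / (57.2312 + 62.6241) = 922.4292 / 119.8553 = 7.69619

7.696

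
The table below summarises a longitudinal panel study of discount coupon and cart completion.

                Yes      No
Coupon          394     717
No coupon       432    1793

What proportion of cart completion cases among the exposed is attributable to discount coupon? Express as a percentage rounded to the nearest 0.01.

45.25

Cells: a = 394, b = 717, c = 432, d = 1793.
Risk in exposed = 394/1111 = 0.35464; risk in unexposed = 432/2225 = 0.19416.
RR = 0.35464/0.19416 = 1.82654
AR% = (RR − 1)/RR × 100 = (1.82654 − 1)/1.82654 × 100 = 45.2516%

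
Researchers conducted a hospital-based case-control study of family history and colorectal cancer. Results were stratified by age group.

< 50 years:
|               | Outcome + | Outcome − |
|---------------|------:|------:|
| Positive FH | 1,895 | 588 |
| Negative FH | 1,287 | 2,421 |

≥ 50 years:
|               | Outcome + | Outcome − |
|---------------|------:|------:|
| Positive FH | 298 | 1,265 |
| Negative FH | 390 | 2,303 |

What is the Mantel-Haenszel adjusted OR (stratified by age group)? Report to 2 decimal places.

OR_MH = Σ(aᵢdᵢ/nᵢ) / Σ(bᵢcᵢ/nᵢ), where nᵢ is the stratum total.
Stratum 1 (< 50 years): n = 6191; a·d/n = 1895·2421/6191 = 741.0426; b·c/n = 588·1287/6191 = 122.2349
Stratum 2 (≥ 50 years): n = 4256; a·d/n = 298·2303/4256 = 161.2533; b·c/n = 1265·390/4256 = 115.9187
OR_MH = (741.0426 + 161.2533) / (122.2349 + 115.9187) = 902.2959 / 238.1536 = 3.78871

3.79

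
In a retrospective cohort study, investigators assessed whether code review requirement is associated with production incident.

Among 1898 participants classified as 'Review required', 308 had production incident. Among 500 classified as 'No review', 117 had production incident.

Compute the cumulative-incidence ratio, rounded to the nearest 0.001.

0.693

From the description: a = 308, b = 1590, c = 117, d = 383.
Risk in exposed = 308/1898 = 0.16228; risk in unexposed = 117/500 = 0.23400.
RR = 0.16228 / 0.23400 = 0.69349
The risk is 31% lower among the exposed than among the unexposed.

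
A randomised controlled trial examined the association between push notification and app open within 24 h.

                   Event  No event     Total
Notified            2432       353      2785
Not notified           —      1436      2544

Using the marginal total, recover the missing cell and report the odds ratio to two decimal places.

The missing cell is in the unexposed row: 2544 − 1436 = 1108.
So a = 2432, b = 353, c = 1108, d = 1436.
OR = (a·d)/(b·c) = (2432 × 1436) / (353 × 1108) = 3492352 / 391124 = 8.92901

8.93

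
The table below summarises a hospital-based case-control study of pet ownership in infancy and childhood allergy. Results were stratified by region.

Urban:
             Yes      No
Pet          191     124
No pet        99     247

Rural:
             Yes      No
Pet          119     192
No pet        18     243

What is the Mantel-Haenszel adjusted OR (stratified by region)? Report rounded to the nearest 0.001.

4.954

OR_MH = Σ(aᵢdᵢ/nᵢ) / Σ(bᵢcᵢ/nᵢ), where nᵢ is the stratum total.
Stratum 1 (Urban): n = 661; a·d/n = 191·247/661 = 71.3722; b·c/n = 124·99/661 = 18.5719
Stratum 2 (Rural): n = 572; a·d/n = 119·243/572 = 50.5542; b·c/n = 192·18/572 = 6.0420
OR_MH = (71.3722 + 50.5542) / (18.5719 + 6.0420) = 121.9264 / 24.6138 = 4.95357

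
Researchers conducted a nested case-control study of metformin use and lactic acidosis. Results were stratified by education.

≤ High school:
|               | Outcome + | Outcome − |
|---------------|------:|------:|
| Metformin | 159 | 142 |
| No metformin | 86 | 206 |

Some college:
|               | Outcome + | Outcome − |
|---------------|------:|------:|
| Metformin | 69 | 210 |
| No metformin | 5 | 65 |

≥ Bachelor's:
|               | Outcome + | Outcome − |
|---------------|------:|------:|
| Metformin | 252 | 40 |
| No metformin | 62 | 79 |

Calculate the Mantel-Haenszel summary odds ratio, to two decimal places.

OR_MH = Σ(aᵢdᵢ/nᵢ) / Σ(bᵢcᵢ/nᵢ), where nᵢ is the stratum total.
Stratum 1 (≤ High school): n = 593; a·d/n = 159·206/593 = 55.2344; b·c/n = 142·86/593 = 20.5936
Stratum 2 (Some college): n = 349; a·d/n = 69·65/349 = 12.8510; b·c/n = 210·5/349 = 3.0086
Stratum 3 (≥ Bachelor's): n = 433; a·d/n = 252·79/433 = 45.9769; b·c/n = 40·62/433 = 5.7275
OR_MH = (55.2344 + 12.8510 + 45.9769) / (20.5936 + 3.0086 + 5.7275) = 114.0623 / 29.3297 = 3.88897

3.89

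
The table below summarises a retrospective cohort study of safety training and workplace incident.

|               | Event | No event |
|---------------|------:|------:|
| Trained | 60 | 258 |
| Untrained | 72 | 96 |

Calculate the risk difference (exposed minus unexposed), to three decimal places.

Cells: a = 60, b = 258, c = 72, d = 96.
Risk in exposed = 60/318 = 0.188679; risk in unexposed = 72/168 = 0.428571.
Risk difference = 0.188679 − 0.428571 = -0.239892

-0.240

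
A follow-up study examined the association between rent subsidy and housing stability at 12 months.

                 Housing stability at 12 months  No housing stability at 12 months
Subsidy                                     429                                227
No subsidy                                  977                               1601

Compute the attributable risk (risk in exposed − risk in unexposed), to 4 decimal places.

0.2750

Cells: a = 429, b = 227, c = 977, d = 1601.
Risk in exposed = 429/656 = 0.653963; risk in unexposed = 977/2578 = 0.378976.
Risk difference = 0.653963 − 0.378976 = 0.274987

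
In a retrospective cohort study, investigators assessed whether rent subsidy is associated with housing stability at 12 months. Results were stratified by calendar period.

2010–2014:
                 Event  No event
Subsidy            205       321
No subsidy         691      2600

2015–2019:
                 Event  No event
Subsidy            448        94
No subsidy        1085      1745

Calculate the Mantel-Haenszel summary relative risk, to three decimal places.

RR_MH = Σ(aᵢ·n₀ᵢ/nᵢ) / Σ(cᵢ·n₁ᵢ/nᵢ), with n₁ᵢ = aᵢ+bᵢ (exposed), n₀ᵢ = cᵢ+dᵢ (unexposed), nᵢ = n₁ᵢ+n₀ᵢ.
Stratum 1 (2010–2014): n₁ = 526, n₀ = 3291, n = 3817; a·n₀/n = 205·3291/3817 = 176.7501; c·n₁/n = 691·526/3817 = 95.2229
Stratum 2 (2015–2019): n₁ = 542, n₀ = 2830, n = 3372; a·n₀/n = 448·2830/3372 = 375.9905; c·n₁/n = 1085·542/3372 = 174.3980
RR_MH = (176.7501 + 375.9905) / (95.2229 + 174.3980) = 552.7406 / 269.6209 = 2.05007

2.050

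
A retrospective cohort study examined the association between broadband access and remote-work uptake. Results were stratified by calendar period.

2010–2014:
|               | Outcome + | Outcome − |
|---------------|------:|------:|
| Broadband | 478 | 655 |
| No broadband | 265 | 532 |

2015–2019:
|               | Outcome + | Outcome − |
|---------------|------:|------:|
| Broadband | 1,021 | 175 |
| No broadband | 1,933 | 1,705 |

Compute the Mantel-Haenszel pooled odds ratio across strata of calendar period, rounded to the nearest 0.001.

3.076

OR_MH = Σ(aᵢdᵢ/nᵢ) / Σ(bᵢcᵢ/nᵢ), where nᵢ is the stratum total.
Stratum 1 (2010–2014): n = 1930; a·d/n = 478·532/1930 = 131.7596; b·c/n = 655·265/1930 = 89.9352
Stratum 2 (2015–2019): n = 4834; a·d/n = 1021·1705/4834 = 360.1169; b·c/n = 175·1933/4834 = 69.9783
OR_MH = (131.7596 + 360.1169) / (89.9352 + 69.9783) = 491.8765 / 159.9135 = 3.07589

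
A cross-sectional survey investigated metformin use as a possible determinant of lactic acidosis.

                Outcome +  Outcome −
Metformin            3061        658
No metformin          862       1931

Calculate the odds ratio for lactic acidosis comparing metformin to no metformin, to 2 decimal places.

10.42

Cells: a = 3061, b = 658, c = 862, d = 1931.
OR = (a·d)/(b·c) = (3061 × 1931) / (658 × 862) = 5910791 / 567196 = 10.42107
The odds of lactic acidosis are about 10.42 times as high in the metformin group.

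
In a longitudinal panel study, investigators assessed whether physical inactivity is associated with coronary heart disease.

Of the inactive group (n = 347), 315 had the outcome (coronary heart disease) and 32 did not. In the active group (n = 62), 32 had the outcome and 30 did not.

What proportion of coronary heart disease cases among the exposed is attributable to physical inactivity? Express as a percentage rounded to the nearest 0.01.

43.14

From the description: a = 315, b = 32, c = 32, d = 30.
Risk in exposed = 315/347 = 0.90778; risk in unexposed = 32/62 = 0.51613.
RR = 0.90778/0.51613 = 1.75883
AR% = (RR − 1)/RR × 100 = (1.75883 − 1)/1.75883 × 100 = 43.1439%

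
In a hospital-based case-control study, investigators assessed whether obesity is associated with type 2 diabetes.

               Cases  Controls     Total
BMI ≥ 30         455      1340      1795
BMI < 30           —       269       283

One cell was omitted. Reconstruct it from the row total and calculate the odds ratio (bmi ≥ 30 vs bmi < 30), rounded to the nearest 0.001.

The missing cell is in the unexposed row: 283 − 269 = 14.
So a = 455, b = 1340, c = 14, d = 269.
OR = (a·d)/(b·c) = (455 × 269) / (1340 × 14) = 122395 / 18760 = 6.52425

6.524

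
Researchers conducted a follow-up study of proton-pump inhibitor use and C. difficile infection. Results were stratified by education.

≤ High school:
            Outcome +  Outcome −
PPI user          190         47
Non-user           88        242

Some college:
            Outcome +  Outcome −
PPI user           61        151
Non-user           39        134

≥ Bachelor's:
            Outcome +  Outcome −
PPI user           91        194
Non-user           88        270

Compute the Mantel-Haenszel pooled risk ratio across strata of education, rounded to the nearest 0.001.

1.940

RR_MH = Σ(aᵢ·n₀ᵢ/nᵢ) / Σ(cᵢ·n₁ᵢ/nᵢ), with n₁ᵢ = aᵢ+bᵢ (exposed), n₀ᵢ = cᵢ+dᵢ (unexposed), nᵢ = n₁ᵢ+n₀ᵢ.
Stratum 1 (≤ High school): n₁ = 237, n₀ = 330, n = 567; a·n₀/n = 190·330/567 = 110.5820; c·n₁/n = 88·237/567 = 36.7831
Stratum 2 (Some college): n₁ = 212, n₀ = 173, n = 385; a·n₀/n = 61·173/385 = 27.4104; c·n₁/n = 39·212/385 = 21.4753
Stratum 3 (≥ Bachelor's): n₁ = 285, n₀ = 358, n = 643; a·n₀/n = 91·358/643 = 50.6656; c·n₁/n = 88·285/643 = 39.0047
RR_MH = (110.5820 + 27.4104 + 50.6656) / (36.7831 + 21.4753 + 39.0047) = 188.6580 / 97.2631 = 1.93967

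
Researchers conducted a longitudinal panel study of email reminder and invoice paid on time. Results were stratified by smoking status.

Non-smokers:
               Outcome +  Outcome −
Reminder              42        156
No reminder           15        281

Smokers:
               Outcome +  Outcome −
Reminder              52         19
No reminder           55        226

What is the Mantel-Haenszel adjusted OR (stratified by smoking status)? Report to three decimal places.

OR_MH = Σ(aᵢdᵢ/nᵢ) / Σ(bᵢcᵢ/nᵢ), where nᵢ is the stratum total.
Stratum 1 (Non-smokers): n = 494; a·d/n = 42·281/494 = 23.8907; b·c/n = 156·15/494 = 4.7368
Stratum 2 (Smokers): n = 352; a·d/n = 52·226/352 = 33.3864; b·c/n = 19·55/352 = 2.9688
OR_MH = (23.8907 + 33.3864) / (4.7368 + 2.9688) = 57.2771 / 7.7056 = 7.43318

7.433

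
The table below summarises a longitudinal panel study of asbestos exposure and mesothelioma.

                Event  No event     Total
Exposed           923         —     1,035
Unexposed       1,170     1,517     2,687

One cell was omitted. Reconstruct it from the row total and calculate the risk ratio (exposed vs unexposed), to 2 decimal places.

The missing cell is in the exposed row: 1035 − 923 = 112.
So a = 923, b = 112, c = 1170, d = 1517.
RR = [a/(a+b)] / [c/(c+d)] = (923/1035) / (1170/2687) = 0.89179/0.43543 = 2.04806

2.05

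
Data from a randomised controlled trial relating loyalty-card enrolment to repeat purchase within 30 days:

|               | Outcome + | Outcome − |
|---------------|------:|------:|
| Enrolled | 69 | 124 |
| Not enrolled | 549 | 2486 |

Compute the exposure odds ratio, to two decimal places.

2.52

Cells: a = 69, b = 124, c = 549, d = 2486.
OR = (a·d)/(b·c) = (69 × 2486) / (124 × 549) = 171534 / 68076 = 2.51974
The odds of repeat purchase within 30 days are about 2.52 times as high in the enrolled group.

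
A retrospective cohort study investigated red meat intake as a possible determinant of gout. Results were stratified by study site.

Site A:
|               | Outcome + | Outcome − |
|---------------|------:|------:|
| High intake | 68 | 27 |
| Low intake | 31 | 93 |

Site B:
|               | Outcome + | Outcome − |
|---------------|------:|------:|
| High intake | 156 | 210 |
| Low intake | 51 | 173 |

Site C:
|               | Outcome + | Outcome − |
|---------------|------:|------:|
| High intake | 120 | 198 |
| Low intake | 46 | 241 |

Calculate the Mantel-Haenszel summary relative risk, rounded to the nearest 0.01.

2.23

RR_MH = Σ(aᵢ·n₀ᵢ/nᵢ) / Σ(cᵢ·n₁ᵢ/nᵢ), with n₁ᵢ = aᵢ+bᵢ (exposed), n₀ᵢ = cᵢ+dᵢ (unexposed), nᵢ = n₁ᵢ+n₀ᵢ.
Stratum 1 (Site A): n₁ = 95, n₀ = 124, n = 219; a·n₀/n = 68·124/219 = 38.5023; c·n₁/n = 31·95/219 = 13.4475
Stratum 2 (Site B): n₁ = 366, n₀ = 224, n = 590; a·n₀/n = 156·224/590 = 59.2271; c·n₁/n = 51·366/590 = 31.6373
Stratum 3 (Site C): n₁ = 318, n₀ = 287, n = 605; a·n₀/n = 120·287/605 = 56.9256; c·n₁/n = 46·318/605 = 24.1785
RR_MH = (38.5023 + 59.2271 + 56.9256) / (13.4475 + 31.6373 + 24.1785) = 154.6550 / 69.2633 = 2.23286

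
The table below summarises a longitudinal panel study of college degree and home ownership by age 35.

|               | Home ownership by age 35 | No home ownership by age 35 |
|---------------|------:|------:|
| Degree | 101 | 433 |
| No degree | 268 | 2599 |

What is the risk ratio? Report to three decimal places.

Cells: a = 101, b = 433, c = 268, d = 2599.
Risk in exposed = 101/534 = 0.18914; risk in unexposed = 268/2867 = 0.09348.
RR = 0.18914 / 0.09348 = 2.02336
The risk among the exposed is 2.02 times that among the unexposed.

2.023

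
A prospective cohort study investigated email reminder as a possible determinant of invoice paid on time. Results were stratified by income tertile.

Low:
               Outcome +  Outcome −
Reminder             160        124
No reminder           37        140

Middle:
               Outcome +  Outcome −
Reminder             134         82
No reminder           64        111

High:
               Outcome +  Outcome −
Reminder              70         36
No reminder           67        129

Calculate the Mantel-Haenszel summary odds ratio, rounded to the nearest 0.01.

3.72

OR_MH = Σ(aᵢdᵢ/nᵢ) / Σ(bᵢcᵢ/nᵢ), where nᵢ is the stratum total.
Stratum 1 (Low): n = 461; a·d/n = 160·140/461 = 48.5900; b·c/n = 124·37/461 = 9.9523
Stratum 2 (Middle): n = 391; a·d/n = 134·111/391 = 38.0409; b·c/n = 82·64/391 = 13.4220
Stratum 3 (High): n = 302; a·d/n = 70·129/302 = 29.9007; b·c/n = 36·67/302 = 7.9868
OR_MH = (48.5900 + 38.0409 + 29.9007) / (9.9523 + 13.4220 + 7.9868) = 116.5316 / 31.3610 = 3.71581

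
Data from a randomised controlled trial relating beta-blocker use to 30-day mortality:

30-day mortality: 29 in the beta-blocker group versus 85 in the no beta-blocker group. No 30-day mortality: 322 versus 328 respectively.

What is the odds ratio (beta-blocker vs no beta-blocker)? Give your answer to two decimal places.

0.35

From the description: a = 29, b = 322, c = 85, d = 328.
OR = (a·d)/(b·c) = (29 × 328) / (322 × 85) = 9512 / 27370 = 0.34753
Exposure is associated with lower odds of 30-day mortality (OR = 0.35 < 1).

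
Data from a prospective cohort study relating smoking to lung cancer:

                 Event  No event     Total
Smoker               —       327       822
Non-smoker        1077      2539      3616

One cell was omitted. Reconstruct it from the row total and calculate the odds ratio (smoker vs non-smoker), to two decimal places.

3.57

The missing cell is in the exposed row: 822 − 327 = 495.
So a = 495, b = 327, c = 1077, d = 2539.
OR = (a·d)/(b·c) = (495 × 2539) / (327 × 1077) = 1256805 / 352179 = 3.56865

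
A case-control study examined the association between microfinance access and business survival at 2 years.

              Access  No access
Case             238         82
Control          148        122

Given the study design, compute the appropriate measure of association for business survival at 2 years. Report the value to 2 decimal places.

2.39

Reading the table with exposure as columns: a = 238 (Access, case), b = 148 (Access, non-case), c = 82 (No access, case), d = 122.
This is a case-control study: participants were sampled on outcome status, so risks in the source population cannot be estimated directly — relative risk is not valid here. The odds ratio is the appropriate measure.
OR = (a·d)/(b·c) = (238 × 122) / (148 × 82) = 29036 / 12136 = 2.39255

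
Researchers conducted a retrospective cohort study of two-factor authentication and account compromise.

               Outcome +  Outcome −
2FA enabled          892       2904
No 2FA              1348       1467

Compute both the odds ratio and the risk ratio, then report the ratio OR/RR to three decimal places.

Cells: a = 892, b = 2904, c = 1348, d = 1467.
OR = (892·1467)/(2904·1348) = 1308564/3914592 = 0.33428
Risk in exposed = 892/3796 = 0.23498; risk in unexposed = 1348/2815 = 0.47886; RR = 0.49071
OR/RR = 0.33428 / 0.49071 = 0.68121
The outcome is not rare, so the OR lies further from 1 than the RR.

0.681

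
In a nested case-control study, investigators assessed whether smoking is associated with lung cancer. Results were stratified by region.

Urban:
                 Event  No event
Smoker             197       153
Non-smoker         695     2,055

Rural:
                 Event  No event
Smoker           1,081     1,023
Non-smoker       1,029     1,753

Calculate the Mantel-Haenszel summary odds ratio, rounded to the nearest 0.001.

OR_MH = Σ(aᵢdᵢ/nᵢ) / Σ(bᵢcᵢ/nᵢ), where nᵢ is the stratum total.
Stratum 1 (Urban): n = 3100; a·d/n = 197·2055/3100 = 130.5919; b·c/n = 153·695/3100 = 34.3016
Stratum 2 (Rural): n = 4886; a·d/n = 1081·1753/4886 = 387.8414; b·c/n = 1023·1029/4886 = 215.4456
OR_MH = (130.5919 + 387.8414) / (34.3016 + 215.4456) = 518.4333 / 249.7472 = 2.07583

2.076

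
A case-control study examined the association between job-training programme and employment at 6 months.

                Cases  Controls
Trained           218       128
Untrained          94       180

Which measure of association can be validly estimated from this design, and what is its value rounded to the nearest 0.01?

3.26

Cells: a = 218, b = 128, c = 94, d = 180.
This is a case-control study: participants were sampled on outcome status, so risks in the source population cannot be estimated directly — relative risk is not valid here. The odds ratio is the appropriate measure.
OR = (a·d)/(b·c) = (218 × 180) / (128 × 94) = 39240 / 12032 = 3.26130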